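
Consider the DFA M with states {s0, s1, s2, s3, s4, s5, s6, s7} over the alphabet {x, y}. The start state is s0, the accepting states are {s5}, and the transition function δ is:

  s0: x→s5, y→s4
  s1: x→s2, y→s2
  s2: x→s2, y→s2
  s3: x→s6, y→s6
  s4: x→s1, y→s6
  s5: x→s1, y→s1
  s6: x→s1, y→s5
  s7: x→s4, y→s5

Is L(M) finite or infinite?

finite

The useful states (reachable from s0 and able to reach an accepting state) are {s0, s4, s5, s6}.
Restricted to these states the transition graph has no cycle, so every accepting path has bounded length and L is finite.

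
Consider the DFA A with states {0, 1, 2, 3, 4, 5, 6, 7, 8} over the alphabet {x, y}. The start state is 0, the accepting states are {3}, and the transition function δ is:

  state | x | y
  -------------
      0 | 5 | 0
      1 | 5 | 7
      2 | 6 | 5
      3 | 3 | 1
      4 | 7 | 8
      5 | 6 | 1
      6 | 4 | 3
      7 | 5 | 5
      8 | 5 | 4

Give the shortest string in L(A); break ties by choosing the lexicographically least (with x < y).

A breadth-first search from 0 reaches an accepting state first via the path 0 → 5 → 6 → 3 on input xxy.
No string of length < 3 is accepted (BFS exhausts all shorter strings without reaching an accepting state), and xxy is the lexicographically least accepting string of length 3.

xxy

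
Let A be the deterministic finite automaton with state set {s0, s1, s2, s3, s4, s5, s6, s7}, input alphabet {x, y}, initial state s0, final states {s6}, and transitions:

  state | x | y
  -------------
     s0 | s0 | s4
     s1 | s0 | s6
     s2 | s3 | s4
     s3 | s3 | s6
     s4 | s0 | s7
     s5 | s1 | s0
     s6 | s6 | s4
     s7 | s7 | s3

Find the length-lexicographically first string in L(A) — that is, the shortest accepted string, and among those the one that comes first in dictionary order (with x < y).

A breadth-first search from s0 reaches an accepting state first via the path s0 → s4 → s7 → s3 → s6 on input yyyy.
No string of length < 4 is accepted (BFS exhausts all shorter strings without reaching an accepting state), and yyyy is the lexicographically least accepting string of length 4.

yyyy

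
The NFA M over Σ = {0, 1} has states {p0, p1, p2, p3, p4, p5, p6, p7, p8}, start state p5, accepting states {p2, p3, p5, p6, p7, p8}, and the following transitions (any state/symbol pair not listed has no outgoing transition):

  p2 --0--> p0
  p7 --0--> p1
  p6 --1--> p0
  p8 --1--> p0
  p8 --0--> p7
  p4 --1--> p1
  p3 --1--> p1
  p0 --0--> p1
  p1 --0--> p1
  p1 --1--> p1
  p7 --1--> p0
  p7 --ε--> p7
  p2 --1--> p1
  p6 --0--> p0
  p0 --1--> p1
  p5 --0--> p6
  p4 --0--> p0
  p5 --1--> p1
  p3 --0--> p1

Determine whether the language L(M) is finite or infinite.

The useful states (reachable from p5 and able to reach an accepting state) are {p5, p6}.
Restricted to these states the transition graph has no cycle, so every accepting path has bounded length and L is finite.

finite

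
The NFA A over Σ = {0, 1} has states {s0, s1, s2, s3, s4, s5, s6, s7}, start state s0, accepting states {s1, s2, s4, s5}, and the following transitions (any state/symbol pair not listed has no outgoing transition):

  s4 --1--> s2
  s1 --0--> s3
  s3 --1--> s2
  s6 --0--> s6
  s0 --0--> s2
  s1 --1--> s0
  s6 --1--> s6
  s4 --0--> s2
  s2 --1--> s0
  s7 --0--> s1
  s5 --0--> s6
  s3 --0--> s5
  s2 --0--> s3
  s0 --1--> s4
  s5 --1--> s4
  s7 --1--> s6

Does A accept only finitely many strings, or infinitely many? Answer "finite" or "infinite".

infinite

State s0 is reachable from the start and can reach an accepting state, and it lies on the cycle s0 → s2 → s0.
Traversing that cycle any number of times yields accepted strings of unbounded length, so the language is infinite.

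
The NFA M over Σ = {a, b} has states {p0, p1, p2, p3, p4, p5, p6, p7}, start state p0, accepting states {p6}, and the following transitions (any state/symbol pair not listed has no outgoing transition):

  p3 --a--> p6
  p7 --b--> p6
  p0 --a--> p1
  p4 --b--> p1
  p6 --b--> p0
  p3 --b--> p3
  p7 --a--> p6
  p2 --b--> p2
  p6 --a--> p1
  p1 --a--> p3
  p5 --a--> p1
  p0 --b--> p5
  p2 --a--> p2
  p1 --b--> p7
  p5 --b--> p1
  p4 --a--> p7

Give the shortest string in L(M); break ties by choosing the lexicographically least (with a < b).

A breadth-first search from p0 reaches an accepting state first via the path p0 → p1 → p3 → p6 on input aaa.
No string of length < 3 is accepted (BFS exhausts all shorter strings without reaching an accepting state), and aaa is the lexicographically least accepting string of length 3.

aaa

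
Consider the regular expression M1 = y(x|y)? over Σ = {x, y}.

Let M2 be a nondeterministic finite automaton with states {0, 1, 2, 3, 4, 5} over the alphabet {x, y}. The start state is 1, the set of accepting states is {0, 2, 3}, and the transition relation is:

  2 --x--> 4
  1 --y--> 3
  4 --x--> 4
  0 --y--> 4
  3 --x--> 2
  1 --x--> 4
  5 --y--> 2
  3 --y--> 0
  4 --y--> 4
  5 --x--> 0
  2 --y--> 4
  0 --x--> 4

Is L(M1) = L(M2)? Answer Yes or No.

Yes

Converting the expression M1 to a DFA (subset construction, then merging equivalent states) gives the minimal DFA with states {r0, r1, r2, r3}, start state r0, accepting states {r2, r3} and transitions r0: x→r1, y→r2; r1: x→r1, y→r1; r2: x→r3, y→r3; r3: x→r1, y→r1.
Exploring the product automaton M1 × M2 from the start pair (r0, 1), following both machines on each input symbol, reaches 5 state pairs: (r0, 1), (r1, 4), (r2, 3), (r3, 2), (r3, 0).
M1 accepts in {r2, r3} and M2 accepts in {0, 2, 3}. In every reachable pair the two components are either both accepting — (r2, 3), (r3, 2), (r3, 0) — or both non-accepting, so no string is accepted by exactly one of the machines: L(M1) \ L(M2) and L(M2) \ L(M1) are both empty.
Hence every string is accepted by M1 iff it is accepted by M2, and the two languages coincide.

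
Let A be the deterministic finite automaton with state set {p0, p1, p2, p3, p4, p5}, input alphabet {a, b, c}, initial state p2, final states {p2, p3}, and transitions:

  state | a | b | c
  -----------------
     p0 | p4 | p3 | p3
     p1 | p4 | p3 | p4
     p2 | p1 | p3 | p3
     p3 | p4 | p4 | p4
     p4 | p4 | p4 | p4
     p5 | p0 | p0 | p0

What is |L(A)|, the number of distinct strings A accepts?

The useful subgraph on states {p1, p2, p3} is acyclic, so L(A) is finite; the longest accepting path visits 3 useful states, giving maximum string length 2.
Counting accepting paths from p2 by length: 1 of length 0, 2 of length 1, 1 of length 2. Total 4.

4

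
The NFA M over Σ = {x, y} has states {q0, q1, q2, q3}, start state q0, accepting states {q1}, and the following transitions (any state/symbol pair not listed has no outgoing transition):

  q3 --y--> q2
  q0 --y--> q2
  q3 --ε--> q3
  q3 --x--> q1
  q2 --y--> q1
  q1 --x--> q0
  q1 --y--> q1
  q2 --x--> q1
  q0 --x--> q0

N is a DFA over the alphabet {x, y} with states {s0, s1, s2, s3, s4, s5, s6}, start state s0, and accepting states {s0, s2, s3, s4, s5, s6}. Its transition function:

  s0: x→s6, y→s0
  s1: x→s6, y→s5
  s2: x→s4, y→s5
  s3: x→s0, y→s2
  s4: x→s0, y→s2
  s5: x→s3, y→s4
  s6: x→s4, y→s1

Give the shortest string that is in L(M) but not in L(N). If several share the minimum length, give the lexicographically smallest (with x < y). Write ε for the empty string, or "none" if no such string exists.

The string yxy is accepted by M but not by N.
No shorter string lies in the difference, and yxy is the lexicographically first length-3 string in L(M) \ L(N).

yxy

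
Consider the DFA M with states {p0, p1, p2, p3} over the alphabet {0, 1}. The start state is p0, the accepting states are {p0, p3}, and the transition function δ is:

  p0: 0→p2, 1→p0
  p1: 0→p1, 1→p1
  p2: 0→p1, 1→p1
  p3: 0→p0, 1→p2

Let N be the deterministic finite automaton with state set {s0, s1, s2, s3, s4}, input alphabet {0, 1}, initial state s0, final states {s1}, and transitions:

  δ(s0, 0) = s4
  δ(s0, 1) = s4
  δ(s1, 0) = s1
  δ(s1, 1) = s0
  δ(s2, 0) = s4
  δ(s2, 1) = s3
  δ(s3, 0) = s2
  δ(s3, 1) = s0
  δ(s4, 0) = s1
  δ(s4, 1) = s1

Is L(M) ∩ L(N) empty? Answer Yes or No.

No

The string 11 is accepted by both M and N.
Hence L(M) ∩ L(N) ≠ ∅.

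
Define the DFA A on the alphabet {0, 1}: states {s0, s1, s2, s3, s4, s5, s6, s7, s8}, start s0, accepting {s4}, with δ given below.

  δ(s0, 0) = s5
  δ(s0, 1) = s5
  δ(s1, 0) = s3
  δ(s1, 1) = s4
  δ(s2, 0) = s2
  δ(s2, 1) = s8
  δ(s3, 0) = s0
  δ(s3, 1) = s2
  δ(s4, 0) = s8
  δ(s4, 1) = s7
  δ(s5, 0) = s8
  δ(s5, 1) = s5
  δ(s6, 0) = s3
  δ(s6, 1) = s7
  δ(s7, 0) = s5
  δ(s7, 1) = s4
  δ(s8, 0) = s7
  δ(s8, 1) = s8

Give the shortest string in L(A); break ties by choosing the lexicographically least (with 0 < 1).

A breadth-first search from s0 reaches an accepting state first via the path s0 → s5 → s8 → s7 → s4 on input 0001.
No string of length < 4 is accepted (BFS exhausts all shorter strings without reaching an accepting state), and 0001 is the lexicographically least accepting string of length 4.

0001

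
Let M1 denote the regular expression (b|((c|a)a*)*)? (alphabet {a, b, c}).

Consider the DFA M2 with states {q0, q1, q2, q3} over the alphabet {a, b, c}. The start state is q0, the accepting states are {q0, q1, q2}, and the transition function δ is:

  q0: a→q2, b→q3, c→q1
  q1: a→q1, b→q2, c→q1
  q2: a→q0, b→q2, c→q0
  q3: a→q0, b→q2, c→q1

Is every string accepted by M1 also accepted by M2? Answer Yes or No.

No

The string b is in L(M1) but not in L(M2).
So L(M1) ⊄ L(M2).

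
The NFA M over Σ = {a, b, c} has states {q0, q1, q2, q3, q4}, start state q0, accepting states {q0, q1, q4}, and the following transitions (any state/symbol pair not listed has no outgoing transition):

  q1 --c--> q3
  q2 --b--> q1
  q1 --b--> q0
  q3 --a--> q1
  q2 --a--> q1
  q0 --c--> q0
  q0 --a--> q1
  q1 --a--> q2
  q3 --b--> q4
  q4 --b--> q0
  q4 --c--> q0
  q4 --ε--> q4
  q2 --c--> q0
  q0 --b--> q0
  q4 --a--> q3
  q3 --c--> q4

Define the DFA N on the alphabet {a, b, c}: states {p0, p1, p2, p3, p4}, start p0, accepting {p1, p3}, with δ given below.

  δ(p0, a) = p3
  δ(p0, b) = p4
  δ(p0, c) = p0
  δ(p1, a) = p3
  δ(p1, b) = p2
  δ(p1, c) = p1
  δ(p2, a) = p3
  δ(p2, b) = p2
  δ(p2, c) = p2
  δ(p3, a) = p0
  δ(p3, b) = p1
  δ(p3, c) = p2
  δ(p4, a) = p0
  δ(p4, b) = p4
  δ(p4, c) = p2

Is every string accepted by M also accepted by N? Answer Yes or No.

No

The empty string ε is in L(M) but not in L(N).
So L(M) ⊄ L(N).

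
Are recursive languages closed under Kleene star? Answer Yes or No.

Yes

For an input w of length n, decide by dynamic programming over positions 0..n whether w factors into blocks from L, calling the decider for L on each of the O(n²) substrings; every call halts, so this decides L*.
So the recursive languages are closed under Kleene star.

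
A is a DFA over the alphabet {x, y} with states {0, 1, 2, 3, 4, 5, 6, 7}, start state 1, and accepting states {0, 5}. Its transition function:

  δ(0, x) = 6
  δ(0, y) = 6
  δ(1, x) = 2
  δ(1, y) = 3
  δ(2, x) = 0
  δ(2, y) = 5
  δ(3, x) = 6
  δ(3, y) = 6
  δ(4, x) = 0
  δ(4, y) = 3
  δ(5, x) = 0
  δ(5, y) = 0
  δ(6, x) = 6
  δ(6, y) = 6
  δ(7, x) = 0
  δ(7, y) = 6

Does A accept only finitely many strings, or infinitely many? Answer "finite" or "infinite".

finite

The useful states (reachable from 1 and able to reach an accepting state) are {0, 1, 2, 5}.
Restricted to these states the transition graph has no cycle, so every accepting path has bounded length and L is finite.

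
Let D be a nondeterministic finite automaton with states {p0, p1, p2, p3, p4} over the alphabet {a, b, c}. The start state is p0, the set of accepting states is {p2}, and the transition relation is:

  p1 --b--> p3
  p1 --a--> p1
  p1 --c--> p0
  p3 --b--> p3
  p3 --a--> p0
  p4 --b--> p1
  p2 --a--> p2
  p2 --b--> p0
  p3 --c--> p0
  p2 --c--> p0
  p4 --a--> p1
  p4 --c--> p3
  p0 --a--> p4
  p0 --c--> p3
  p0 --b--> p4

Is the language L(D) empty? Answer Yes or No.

The states reachable from the start state are {p0, p1, p3, p4}.
None of the accepting states {p2} is reachable, so no string is accepted and L(D) = ∅.

Yes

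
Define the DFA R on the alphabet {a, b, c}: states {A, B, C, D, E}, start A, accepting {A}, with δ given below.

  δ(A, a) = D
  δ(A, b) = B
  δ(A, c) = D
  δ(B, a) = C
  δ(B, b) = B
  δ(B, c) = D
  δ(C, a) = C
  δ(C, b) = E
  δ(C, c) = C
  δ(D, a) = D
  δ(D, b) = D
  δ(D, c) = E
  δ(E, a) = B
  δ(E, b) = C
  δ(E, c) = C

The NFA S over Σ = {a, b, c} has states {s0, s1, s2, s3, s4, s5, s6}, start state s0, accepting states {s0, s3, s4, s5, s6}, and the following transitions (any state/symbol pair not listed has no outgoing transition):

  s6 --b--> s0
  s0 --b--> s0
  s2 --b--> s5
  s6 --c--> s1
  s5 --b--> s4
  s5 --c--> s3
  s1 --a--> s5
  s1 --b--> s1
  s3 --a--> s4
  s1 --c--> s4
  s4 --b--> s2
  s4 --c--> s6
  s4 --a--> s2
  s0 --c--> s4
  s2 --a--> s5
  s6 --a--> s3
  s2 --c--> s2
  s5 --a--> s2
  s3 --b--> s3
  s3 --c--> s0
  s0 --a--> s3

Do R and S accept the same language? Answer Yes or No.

No

The string a is accepted by S but rejected by R.
So L(R) ≠ L(S).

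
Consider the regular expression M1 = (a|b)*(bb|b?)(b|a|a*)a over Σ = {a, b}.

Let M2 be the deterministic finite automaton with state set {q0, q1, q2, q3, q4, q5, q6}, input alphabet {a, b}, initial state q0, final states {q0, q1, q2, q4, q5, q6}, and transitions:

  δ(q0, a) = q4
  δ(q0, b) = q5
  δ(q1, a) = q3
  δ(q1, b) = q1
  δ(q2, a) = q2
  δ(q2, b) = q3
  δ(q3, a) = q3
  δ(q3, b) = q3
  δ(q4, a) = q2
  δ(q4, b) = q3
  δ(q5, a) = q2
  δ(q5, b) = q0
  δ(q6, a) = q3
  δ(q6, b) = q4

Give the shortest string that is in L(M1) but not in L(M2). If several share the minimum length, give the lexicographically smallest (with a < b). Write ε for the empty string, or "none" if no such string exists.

aba

The string aba is accepted by M1 but not by M2.
No shorter string lies in the difference, and aba is the lexicographically first length-3 string in L(M1) \ L(M2).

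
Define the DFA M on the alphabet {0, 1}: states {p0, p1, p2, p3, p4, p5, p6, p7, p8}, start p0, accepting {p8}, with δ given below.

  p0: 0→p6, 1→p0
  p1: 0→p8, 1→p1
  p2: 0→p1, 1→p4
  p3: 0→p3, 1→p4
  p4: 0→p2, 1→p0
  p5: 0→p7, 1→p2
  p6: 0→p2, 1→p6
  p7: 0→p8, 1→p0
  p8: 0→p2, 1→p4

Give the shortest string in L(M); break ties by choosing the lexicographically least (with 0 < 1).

A breadth-first search from p0 reaches an accepting state first via the path p0 → p6 → p2 → p1 → p8 on input 0000.
No string of length < 4 is accepted (BFS exhausts all shorter strings without reaching an accepting state), and 0000 is the lexicographically least accepting string of length 4.

0000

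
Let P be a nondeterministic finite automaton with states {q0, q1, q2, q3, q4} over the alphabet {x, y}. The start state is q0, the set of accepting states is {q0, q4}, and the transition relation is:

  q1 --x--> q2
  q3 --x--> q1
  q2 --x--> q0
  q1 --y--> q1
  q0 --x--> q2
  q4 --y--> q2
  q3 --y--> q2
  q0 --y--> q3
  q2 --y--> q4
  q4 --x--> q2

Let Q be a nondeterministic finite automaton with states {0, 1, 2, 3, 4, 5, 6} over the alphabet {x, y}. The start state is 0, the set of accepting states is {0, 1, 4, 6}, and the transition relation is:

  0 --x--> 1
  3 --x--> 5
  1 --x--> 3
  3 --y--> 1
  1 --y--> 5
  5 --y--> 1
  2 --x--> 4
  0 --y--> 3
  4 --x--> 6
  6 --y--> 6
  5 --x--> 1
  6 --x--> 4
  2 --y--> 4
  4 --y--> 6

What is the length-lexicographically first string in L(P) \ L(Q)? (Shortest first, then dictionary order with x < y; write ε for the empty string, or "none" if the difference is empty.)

The string xx is accepted by P but not by Q.
No shorter string lies in the difference, and xx is the lexicographically first length-2 string in L(P) \ L(Q).

xx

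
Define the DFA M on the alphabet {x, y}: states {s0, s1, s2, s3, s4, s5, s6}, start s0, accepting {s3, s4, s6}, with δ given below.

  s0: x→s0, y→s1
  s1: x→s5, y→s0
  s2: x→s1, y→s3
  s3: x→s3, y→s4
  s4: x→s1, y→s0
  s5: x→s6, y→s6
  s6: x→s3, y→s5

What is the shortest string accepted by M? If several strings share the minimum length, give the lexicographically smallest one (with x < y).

A breadth-first search from s0 reaches an accepting state first via the path s0 → s1 → s5 → s6 on input yxx.
No string of length < 3 is accepted (BFS exhausts all shorter strings without reaching an accepting state), and yxx is the lexicographically least accepting string of length 3.

yxx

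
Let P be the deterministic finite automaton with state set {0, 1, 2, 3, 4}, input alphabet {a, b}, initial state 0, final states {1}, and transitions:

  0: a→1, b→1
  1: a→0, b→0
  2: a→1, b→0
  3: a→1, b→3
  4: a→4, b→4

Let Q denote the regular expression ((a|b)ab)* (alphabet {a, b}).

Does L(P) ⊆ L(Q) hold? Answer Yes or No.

The string a is in L(P) but not in L(Q).
So L(P) ⊄ L(Q).

No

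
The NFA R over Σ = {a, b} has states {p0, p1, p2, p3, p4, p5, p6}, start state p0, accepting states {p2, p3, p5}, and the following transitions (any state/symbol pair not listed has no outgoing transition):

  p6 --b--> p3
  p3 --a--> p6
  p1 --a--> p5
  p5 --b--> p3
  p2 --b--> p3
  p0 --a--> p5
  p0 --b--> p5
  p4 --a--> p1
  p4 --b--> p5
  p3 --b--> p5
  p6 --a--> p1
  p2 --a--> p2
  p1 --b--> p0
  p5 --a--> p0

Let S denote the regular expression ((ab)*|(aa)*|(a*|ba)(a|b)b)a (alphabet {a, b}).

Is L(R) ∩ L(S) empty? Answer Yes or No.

No

The string a is accepted by both R and S.
Hence L(R) ∩ L(S) ≠ ∅.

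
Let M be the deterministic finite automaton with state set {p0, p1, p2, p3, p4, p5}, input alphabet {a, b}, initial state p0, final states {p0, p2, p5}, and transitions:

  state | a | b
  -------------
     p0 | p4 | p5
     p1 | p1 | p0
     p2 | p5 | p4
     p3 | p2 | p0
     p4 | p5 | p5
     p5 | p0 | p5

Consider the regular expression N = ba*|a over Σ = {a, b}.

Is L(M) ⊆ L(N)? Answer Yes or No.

The empty string ε is in L(M) but not in L(N).
So L(M) ⊄ L(N).

No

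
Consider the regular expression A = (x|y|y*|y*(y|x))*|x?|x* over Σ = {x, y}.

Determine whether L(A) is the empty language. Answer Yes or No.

The empty string ε matches the expression, so it belongs to L(A).
Since L(A) contains at least one string, it is not empty.

No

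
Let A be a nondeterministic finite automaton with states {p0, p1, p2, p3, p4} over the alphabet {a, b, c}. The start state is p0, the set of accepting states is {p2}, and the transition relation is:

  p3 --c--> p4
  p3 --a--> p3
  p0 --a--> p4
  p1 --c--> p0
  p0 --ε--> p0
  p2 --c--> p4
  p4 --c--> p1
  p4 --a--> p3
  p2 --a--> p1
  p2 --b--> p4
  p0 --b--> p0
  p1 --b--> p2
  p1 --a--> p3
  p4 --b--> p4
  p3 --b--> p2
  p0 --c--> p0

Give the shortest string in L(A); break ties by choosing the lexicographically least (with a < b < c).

aab

A breadth-first search from p0 reaches an accepting state first via the path p0 → p4 → p3 → p2 on input aab.
No string of length < 3 is accepted (BFS exhausts all shorter strings without reaching an accepting state), and aab is the lexicographically least accepting string of length 3.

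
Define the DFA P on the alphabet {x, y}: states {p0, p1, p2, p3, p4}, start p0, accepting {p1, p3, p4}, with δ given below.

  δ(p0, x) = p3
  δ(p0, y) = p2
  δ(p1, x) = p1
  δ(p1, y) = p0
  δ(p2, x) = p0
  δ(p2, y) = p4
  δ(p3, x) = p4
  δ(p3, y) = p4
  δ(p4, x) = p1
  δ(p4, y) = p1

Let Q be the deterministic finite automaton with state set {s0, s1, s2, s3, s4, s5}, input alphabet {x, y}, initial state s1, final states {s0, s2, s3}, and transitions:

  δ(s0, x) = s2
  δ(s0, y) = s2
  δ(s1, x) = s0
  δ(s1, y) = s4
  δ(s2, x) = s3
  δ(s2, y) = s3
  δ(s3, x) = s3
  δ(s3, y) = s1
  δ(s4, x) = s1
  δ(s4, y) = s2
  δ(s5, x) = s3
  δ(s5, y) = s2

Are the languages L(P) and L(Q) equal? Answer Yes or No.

Exploring the product automaton P × Q from the start pair (p0, s1), following both machines on each input symbol, reaches 5 state pairs: (p0, s1), (p3, s0), (p2, s4), (p4, s2), (p1, s3).
P accepts in {p1, p3, p4} and Q accepts in {s0, s2, s3}. In every reachable pair the two components are either both accepting — (p3, s0), (p4, s2), (p1, s3) — or both non-accepting, so no string is accepted by exactly one of the machines: L(P) \ L(Q) and L(Q) \ L(P) are both empty.
Hence every string is accepted by P iff it is accepted by Q, and the two languages coincide.

Yes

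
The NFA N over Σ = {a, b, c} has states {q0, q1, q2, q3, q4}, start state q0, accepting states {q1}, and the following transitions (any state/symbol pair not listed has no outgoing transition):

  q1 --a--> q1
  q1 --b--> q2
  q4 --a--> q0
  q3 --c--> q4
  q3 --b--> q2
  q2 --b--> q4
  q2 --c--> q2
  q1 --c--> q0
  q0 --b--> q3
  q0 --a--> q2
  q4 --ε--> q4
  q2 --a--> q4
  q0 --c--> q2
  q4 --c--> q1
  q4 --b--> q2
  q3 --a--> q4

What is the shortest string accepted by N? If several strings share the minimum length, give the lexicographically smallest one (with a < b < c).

aac

A breadth-first search from q0 reaches an accepting state first via the path q0 → q2 → q4 → q1 on input aac.
No string of length < 3 is accepted (BFS exhausts all shorter strings without reaching an accepting state), and aac is the lexicographically least accepting string of length 3.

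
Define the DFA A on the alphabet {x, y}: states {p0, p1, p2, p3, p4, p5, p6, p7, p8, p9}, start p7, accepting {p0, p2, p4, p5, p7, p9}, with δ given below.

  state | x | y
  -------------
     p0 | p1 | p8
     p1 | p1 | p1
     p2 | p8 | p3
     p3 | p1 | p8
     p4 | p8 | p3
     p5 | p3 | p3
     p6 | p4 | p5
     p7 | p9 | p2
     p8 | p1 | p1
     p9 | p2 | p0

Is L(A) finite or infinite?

finite

The useful states (reachable from p7 and able to reach an accepting state) are {p0, p2, p7, p9}.
Restricted to these states the transition graph has no cycle, so every accepting path has bounded length and L is finite.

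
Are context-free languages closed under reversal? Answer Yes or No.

Yes

Reversing the right-hand side of every production of a context-free grammar for L gives a context-free grammar for Lᴿ (induction on derivation length).
So the context-free languages are closed under reversal.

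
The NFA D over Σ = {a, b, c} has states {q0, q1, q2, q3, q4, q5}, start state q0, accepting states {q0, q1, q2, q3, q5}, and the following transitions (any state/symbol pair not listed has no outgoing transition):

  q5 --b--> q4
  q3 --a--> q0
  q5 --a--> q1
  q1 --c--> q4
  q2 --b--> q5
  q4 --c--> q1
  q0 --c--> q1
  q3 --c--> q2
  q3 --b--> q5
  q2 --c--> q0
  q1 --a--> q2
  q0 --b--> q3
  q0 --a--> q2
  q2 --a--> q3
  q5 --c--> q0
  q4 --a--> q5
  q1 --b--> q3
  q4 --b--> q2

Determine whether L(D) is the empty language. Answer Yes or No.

The empty string ε is accepted: the run q0 ends in the accepting state q0.
Since at least one string is accepted, L(D) is not empty.

No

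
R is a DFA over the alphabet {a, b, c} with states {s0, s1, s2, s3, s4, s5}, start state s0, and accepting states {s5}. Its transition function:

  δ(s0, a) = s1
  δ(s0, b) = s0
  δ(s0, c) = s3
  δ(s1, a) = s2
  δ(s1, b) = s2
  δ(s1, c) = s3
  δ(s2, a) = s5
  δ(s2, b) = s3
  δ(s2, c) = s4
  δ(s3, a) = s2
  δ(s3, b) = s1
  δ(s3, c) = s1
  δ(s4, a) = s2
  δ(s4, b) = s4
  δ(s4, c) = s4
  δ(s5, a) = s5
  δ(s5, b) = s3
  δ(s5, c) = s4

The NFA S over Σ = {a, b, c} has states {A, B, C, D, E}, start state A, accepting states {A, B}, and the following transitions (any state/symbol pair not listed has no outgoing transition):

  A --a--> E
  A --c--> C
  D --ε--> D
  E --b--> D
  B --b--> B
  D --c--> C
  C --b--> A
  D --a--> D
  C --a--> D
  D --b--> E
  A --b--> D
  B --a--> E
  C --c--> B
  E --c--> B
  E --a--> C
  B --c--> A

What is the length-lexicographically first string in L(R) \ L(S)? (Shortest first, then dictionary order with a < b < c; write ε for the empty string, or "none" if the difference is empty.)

aaa

The string aaa is accepted by R but not by S.
No shorter string lies in the difference, and aaa is the lexicographically first length-3 string in L(R) \ L(S).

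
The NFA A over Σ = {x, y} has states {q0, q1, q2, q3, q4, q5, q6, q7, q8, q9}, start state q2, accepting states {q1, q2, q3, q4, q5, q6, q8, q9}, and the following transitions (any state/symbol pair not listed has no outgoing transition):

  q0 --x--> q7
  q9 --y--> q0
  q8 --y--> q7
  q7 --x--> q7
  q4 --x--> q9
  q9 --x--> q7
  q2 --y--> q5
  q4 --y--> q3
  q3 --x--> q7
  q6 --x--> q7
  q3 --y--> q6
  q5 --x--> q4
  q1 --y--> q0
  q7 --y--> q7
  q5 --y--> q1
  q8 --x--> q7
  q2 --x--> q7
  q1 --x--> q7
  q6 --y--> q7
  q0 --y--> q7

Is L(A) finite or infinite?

finite

The useful states (reachable from q2 and able to reach an accepting state) are {q1, q2, q3, q4, q5, q6, q9}.
Restricted to these states the transition graph has no cycle, so every accepting path has bounded length and L is finite.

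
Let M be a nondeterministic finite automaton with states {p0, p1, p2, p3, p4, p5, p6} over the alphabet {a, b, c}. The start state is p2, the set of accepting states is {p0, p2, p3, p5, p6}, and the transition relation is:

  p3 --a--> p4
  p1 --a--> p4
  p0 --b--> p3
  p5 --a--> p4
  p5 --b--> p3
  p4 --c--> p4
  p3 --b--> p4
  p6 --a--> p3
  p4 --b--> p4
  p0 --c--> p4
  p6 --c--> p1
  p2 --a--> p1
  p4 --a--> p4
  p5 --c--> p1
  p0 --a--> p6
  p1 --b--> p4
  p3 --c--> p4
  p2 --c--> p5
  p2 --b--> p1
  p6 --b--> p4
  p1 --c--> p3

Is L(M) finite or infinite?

finite

The useful states (reachable from p2 and able to reach an accepting state) are {p1, p2, p3, p5}.
Restricted to these states the transition graph has no cycle, so every accepting path has bounded length and L is finite.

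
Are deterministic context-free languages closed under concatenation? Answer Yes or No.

Take L₁ = {ε, c} (finite, hence regular and DCFL) and L₂ = {c aⁿbⁿ : n≥0} ∪ {cc aⁿb²ⁿ : n≥0} (a DCFL: the number of leading c's tells the DPDA whether to pop one stack symbol per b or per two b's). Then L₁L₂ ∩ cca⁺b* = {cc aⁿbⁿ : n≥1} ∪ {cc aⁿb²ⁿ : n≥1}. If L₁L₂ were a DCFL, so would be this intersection with a regular set, and a DPDA for it started from its configuration after reading cc would accept {aⁿbⁿ : n≥1} ∪ {aⁿb²ⁿ : n≥1}, which no deterministic PDA accepts (a DPDA for it would have a single run on aⁿb²ⁿ, accepting after the prefix aⁿbⁿ and accepting again after n more b's; an ordinary PDA that simulates it on a's and b's and, at any moment when it is accepting, may switch to reading only a fresh letter d while feeding each d to the simulation as a b, would accept aⁱbʲdᵏ (k≥1) exactly when both aⁱbʲ and aⁱbʲ⁺ᵏ are in the language, i.e. its language intersected with the regular set a*b*d⁺ would be exactly {aⁿbⁿdⁿ : n≥1} — impossible, since context-free languages are closed under intersection with regular sets and {aⁿbⁿdⁿ} is not context-free). Hence L₁L₂ is not a DCFL.

No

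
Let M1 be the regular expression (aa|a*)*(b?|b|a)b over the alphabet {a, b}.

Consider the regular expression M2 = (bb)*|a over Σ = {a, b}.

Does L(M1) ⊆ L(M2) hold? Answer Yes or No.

No

The string b is in L(M1) but not in L(M2).
So L(M1) ⊄ L(M2).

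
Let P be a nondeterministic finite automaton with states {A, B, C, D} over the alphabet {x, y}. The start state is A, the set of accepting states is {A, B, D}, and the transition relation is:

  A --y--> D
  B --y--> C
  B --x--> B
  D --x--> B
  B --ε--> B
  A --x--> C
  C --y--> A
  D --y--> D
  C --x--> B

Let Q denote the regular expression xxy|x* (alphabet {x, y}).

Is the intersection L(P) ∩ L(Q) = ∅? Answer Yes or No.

No

The empty string ε is accepted by both P and Q.
Hence L(P) ∩ L(Q) ≠ ∅.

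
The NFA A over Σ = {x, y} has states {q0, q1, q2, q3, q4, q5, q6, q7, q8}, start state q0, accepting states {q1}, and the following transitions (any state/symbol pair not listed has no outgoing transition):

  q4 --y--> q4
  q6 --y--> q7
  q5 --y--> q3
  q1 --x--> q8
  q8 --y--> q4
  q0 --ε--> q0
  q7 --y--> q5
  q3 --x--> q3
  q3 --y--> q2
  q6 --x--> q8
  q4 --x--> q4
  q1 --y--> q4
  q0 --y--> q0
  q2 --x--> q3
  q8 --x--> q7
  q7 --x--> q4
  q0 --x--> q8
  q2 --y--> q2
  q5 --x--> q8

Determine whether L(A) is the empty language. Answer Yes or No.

Yes

The states reachable from the start state are {q0, q2, q3, q4, q5, q7, q8}.
None of the accepting states {q1} is reachable, so no string is accepted and L(A) = ∅.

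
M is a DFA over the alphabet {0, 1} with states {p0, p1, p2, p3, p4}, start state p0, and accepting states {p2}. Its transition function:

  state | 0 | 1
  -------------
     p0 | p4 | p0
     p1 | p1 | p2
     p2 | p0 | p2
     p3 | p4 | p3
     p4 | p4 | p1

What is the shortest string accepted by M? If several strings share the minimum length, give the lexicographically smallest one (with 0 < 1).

A breadth-first search from p0 reaches an accepting state first via the path p0 → p4 → p1 → p2 on input 011.
No string of length < 3 is accepted (BFS exhausts all shorter strings without reaching an accepting state), and 011 is the lexicographically least accepting string of length 3.

011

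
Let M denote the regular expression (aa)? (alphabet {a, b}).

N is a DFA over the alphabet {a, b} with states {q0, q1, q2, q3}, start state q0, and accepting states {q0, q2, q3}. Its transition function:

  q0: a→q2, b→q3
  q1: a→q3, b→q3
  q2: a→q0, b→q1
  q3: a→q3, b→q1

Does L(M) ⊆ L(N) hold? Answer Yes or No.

Converting the expression M to a DFA (subset construction, then merging equivalent states) gives the minimal DFA with states {m0, m1, m2, m3}, start state m0, accepting states {m0, m3} and transitions m0: a→m1, b→m2; m1: a→m3, b→m2; m2: a→m2, b→m2; m3: a→m2, b→m2.
Exploring the product automaton M × N from the start pair (m0, q0), following both machines on each input symbol, reaches 7 state pairs: (m0, q0), (m1, q2), (m2, q3), (m3, q0), (m2, q1), (m2, q2), (m2, q0).
M accepts in {m0, m3} and N accepts in {q0, q2, q3}. The reachable pairs whose M-component is accepting are (m0, q0), (m3, q0); in each of them the N-component is accepting too, so the product for L(M) \ L(N) (M-component accepting, N-component rejecting) has no reachable accepting pair and the difference is empty.
Hence every string in L(M) is also in L(N).

Yes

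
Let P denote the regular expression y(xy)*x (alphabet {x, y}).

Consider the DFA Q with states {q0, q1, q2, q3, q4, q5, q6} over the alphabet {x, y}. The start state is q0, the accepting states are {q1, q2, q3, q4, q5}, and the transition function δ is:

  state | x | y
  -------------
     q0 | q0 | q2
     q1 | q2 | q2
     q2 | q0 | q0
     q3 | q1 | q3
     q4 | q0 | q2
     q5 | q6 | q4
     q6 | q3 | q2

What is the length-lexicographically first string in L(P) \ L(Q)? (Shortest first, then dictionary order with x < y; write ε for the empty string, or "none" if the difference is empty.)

yx

The string yx is accepted by P but not by Q.
No shorter string lies in the difference, and yx is the lexicographically first length-2 string in L(P) \ L(Q).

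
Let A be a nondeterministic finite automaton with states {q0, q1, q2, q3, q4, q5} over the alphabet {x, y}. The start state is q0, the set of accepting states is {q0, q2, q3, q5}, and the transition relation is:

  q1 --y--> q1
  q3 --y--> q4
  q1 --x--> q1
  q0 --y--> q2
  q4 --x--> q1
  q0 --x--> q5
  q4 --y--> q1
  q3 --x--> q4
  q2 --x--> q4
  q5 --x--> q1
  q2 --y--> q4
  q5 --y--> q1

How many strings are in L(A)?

The useful subgraph on states {q0, q2, q5} is acyclic, so L(A) is finite; the longest accepting path visits 2 useful states, giving maximum string length 1.
Counting accepting paths from q0 by length: 1 of length 0, 2 of length 1. Total 3.

3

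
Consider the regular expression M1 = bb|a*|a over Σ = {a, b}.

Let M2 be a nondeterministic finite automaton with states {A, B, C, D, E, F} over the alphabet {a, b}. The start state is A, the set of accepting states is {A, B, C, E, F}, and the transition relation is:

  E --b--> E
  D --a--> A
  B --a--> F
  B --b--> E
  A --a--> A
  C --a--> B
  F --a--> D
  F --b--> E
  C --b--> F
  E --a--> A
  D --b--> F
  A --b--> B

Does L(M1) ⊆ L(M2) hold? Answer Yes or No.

Yes

Converting the expression M1 to a DFA (subset construction, then merging equivalent states) gives the minimal DFA with states {r0, r1, r2, r3, r4}, start state r0, accepting states {r0, r1, r4} and transitions r0: a→r1, b→r2; r1: a→r1, b→r3; r2: a→r3, b→r4; r3: a→r3, b→r3; r4: a→r3, b→r3.
Exploring the product automaton M1 × M2 from the start pair (r0, A), following both machines on each input symbol, reaches 9 state pairs: (r0, A), (r1, A), (r2, B), (r3, B), (r3, F), (r4, E), (r3, E), (r3, D), (r3, A).
M1 accepts in {r0, r1, r4} and M2 accepts in {A, B, C, E, F}. The reachable pairs whose M1-component is accepting are (r0, A), (r1, A), (r4, E); in each of them the M2-component is accepting too, so the product for L(M1) \ L(M2) (M1-component accepting, M2-component rejecting) has no reachable accepting pair and the difference is empty.
Hence every string in L(M1) is also in L(M2).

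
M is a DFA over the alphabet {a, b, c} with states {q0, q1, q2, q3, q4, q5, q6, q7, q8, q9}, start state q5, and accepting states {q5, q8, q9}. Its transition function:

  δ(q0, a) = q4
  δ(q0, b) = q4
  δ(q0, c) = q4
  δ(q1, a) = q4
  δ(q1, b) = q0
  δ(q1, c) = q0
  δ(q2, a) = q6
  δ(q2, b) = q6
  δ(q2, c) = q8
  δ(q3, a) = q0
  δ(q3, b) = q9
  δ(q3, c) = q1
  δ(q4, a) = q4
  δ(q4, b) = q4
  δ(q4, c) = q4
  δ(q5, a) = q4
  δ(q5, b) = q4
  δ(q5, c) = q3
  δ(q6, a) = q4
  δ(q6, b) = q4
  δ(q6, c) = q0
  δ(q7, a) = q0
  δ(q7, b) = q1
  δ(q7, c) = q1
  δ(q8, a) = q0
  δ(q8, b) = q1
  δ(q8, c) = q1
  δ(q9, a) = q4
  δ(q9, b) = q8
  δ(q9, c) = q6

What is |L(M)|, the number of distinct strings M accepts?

3

The useful subgraph on states {q3, q5, q8, q9} is acyclic, so L(M) is finite; the longest accepting path visits 4 useful states, giving maximum string length 3.
Counting accepting paths from q5 by length: 1 of length 0, 1 of length 2, 1 of length 3. Total 3.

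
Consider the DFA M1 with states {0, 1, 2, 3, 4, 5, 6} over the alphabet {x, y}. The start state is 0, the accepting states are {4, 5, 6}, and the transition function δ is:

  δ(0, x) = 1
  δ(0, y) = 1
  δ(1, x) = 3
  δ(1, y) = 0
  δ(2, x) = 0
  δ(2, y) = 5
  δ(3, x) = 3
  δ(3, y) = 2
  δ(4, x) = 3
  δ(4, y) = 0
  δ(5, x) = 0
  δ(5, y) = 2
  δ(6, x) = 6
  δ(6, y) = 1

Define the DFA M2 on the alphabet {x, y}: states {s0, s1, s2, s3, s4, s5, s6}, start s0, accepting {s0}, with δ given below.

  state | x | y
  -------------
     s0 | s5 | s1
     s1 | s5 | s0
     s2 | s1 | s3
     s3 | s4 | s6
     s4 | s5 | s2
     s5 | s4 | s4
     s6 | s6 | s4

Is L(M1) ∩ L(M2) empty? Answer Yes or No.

Yes

Exploring the product automaton M1 × M2 from the start pair (0, s0), following both machines on each input symbol, reaches 28 state pairs: (0, s0), (1, s5), (1, s1), (3, s4), (0, s4), (3, s5), (2, s2), (1, s2), (2, s4), (0, s1), (5, s3), (3, s1), (0, s3), (0, s5), (5, s2), (1, s0), (2, s6), (2, s0), (1, s4), (1, s6), (2, s3), (0, s6), (5, s4), (5, s1), (0, s2), (3, s6), (5, s6), (1, s3).
M1 accepts in {4, 5, 6} and M2 accepts in {s0}; no reachable pair has both components accepting, so no string drives both machines to acceptance simultaneously and L(M1) ∩ L(M2) = ∅.
So no string is accepted by both, and the intersection is empty.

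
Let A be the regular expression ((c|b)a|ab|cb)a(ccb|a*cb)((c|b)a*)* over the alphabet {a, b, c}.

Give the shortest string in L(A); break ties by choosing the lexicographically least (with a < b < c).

abacb

By inspection of the expression, no string of length less than 5 matches, and abacb is the lexicographically first match of length 5.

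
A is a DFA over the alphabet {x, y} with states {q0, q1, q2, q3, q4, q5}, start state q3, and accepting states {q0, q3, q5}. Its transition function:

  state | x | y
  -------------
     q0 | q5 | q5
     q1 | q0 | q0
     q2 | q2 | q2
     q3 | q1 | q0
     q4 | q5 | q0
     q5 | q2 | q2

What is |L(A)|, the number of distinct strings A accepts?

The useful subgraph on states {q0, q1, q3, q5} is acyclic, so L(A) is finite; the longest accepting path visits 4 useful states, giving maximum string length 3.
Counting accepting paths from q3 by length: 1 of length 0, 1 of length 1, 4 of length 2, 4 of length 3. Total 10.

10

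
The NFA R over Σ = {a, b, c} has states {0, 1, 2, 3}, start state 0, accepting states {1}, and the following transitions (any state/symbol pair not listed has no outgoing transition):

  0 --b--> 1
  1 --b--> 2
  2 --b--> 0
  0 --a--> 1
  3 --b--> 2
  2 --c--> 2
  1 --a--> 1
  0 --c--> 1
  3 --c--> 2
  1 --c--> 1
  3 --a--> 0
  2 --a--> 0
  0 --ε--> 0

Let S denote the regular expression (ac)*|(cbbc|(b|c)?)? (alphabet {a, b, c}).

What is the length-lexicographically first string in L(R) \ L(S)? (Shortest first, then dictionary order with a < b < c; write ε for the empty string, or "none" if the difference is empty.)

The string a is accepted by R but not by S.
No shorter string lies in the difference, and a is the lexicographically first length-1 string in L(R) \ L(S).

a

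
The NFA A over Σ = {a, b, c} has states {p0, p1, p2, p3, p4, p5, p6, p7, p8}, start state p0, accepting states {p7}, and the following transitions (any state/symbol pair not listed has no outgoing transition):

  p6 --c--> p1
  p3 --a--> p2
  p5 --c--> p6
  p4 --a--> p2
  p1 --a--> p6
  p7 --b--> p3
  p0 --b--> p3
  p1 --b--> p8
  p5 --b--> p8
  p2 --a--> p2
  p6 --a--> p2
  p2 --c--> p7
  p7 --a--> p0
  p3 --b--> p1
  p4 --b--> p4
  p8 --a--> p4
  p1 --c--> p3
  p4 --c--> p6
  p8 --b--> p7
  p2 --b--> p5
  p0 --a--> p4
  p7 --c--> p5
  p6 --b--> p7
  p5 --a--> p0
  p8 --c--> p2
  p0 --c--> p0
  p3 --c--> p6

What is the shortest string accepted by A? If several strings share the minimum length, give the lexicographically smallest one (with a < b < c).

A breadth-first search from p0 reaches an accepting state first via the path p0 → p4 → p2 → p7 on input aac.
No string of length < 3 is accepted (BFS exhausts all shorter strings without reaching an accepting state), and aac is the lexicographically least accepting string of length 3.

aac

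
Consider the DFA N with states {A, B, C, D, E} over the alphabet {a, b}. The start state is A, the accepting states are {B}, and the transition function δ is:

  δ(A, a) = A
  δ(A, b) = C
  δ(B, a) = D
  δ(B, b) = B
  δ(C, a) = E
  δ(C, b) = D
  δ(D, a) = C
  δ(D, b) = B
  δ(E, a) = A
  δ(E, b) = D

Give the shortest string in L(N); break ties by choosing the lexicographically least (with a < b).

bbb

A breadth-first search from A reaches an accepting state first via the path A → C → D → B on input bbb.
No string of length < 3 is accepted (BFS exhausts all shorter strings without reaching an accepting state), and bbb is the lexicographically least accepting string of length 3.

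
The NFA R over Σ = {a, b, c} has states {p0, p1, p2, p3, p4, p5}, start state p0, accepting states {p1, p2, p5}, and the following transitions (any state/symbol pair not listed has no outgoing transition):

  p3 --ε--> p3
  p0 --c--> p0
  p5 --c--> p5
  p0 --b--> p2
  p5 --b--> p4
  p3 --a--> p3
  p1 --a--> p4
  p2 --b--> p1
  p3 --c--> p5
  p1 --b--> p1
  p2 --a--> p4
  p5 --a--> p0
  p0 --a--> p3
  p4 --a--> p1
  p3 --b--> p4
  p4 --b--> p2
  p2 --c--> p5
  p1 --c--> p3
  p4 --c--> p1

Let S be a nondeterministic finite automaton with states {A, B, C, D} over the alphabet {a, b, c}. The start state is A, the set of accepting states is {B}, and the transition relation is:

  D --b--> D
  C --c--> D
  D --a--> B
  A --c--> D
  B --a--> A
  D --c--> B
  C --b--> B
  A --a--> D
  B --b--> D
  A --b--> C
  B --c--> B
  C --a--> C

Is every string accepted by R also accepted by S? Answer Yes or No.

The string b is in L(R) but not in L(S).
So L(R) ⊄ L(S).

No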